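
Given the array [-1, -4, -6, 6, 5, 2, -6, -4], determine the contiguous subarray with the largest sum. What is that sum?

Using Kadane's algorithm on [-1, -4, -6, 6, 5, 2, -6, -4]:

Scanning through the array:
Position 1 (value -4): max_ending_here = -4, max_so_far = -1
Position 2 (value -6): max_ending_here = -6, max_so_far = -1
Position 3 (value 6): max_ending_here = 6, max_so_far = 6
Position 4 (value 5): max_ending_here = 11, max_so_far = 11
Position 5 (value 2): max_ending_here = 13, max_so_far = 13
Position 6 (value -6): max_ending_here = 7, max_so_far = 13
Position 7 (value -4): max_ending_here = 3, max_so_far = 13

Maximum subarray: [6, 5, 2]
Maximum sum: 13

The maximum subarray is [6, 5, 2] with sum 13. This subarray runs from index 3 to index 5.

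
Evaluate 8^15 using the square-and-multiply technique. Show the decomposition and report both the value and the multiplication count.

Computing 8^15 by squaring (build up from 8^1; each line after the first costs one multiplication):

8^1 = 8
8^2 = (8^1)^2 = 8^2 = 64
8^3 = 8 * 8^2 = 8 * 64 = 512
8^6 = (8^3)^2 = 512^2 = 262144
8^7 = 8 * 8^6 = 8 * 262144 = 2097152
8^14 = (8^7)^2 = 2097152^2 = 4398046511104
8^15 = 8 * 8^14 = 8 * 4398046511104 = 35184372088832

Result: 35184372088832
Multiplications needed: 6 (6 lines after 8^1)

8^15 = 35184372088832. Using exponentiation by squaring, this requires 6 multiplications. The key idea: if the exponent is even, square the half-power; if odd, multiply by the base once.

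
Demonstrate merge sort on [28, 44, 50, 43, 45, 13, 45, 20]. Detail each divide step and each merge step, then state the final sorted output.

Merge sort trace:

Split: [28, 44, 50, 43, 45, 13, 45, 20] -> [28, 44, 50, 43] and [45, 13, 45, 20]
  Split: [28, 44, 50, 43] -> [28, 44] and [50, 43]
    Split: [28, 44] -> [28] and [44]
    Merge: [28] + [44] -> [28, 44]
    Split: [50, 43] -> [50] and [43]
    Merge: [50] + [43] -> [43, 50]
  Merge: [28, 44] + [43, 50] -> [28, 43, 44, 50]
  Split: [45, 13, 45, 20] -> [45, 13] and [45, 20]
    Split: [45, 13] -> [45] and [13]
    Merge: [45] + [13] -> [13, 45]
    Split: [45, 20] -> [45] and [20]
    Merge: [45] + [20] -> [20, 45]
  Merge: [13, 45] + [20, 45] -> [13, 20, 45, 45]
Merge: [28, 43, 44, 50] + [13, 20, 45, 45] -> [13, 20, 28, 43, 44, 45, 45, 50]

Final sorted array: [13, 20, 28, 43, 44, 45, 45, 50]

The merge sort proceeds by recursively splitting the array and merging sorted halves.
After all merges, the sorted array is [13, 20, 28, 43, 44, 45, 45, 50].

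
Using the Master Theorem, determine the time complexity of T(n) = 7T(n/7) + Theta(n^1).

Master Theorem for T(n) = 7T(n/7) + O(n^1):

a = 7, b = 7, c = 1
log_b(a) = log_7(7) = 1.0000

Case 2: c = 1 = log_7(7) = 1.0000
T(n) = O(n^1 log n) = O(n log n)

For T(n) = 7T(n/7) + O(n^1): log_7(7) = 1.0000. This is Case 2 of the Master Theorem (c = log_b(a), equal work at all levels), giving O(n log n).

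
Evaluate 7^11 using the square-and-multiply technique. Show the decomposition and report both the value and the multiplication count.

Computing 7^11 by squaring (build up from 7^1; each line after the first costs one multiplication):

7^1 = 7
7^2 = (7^1)^2 = 7^2 = 49
7^4 = (7^2)^2 = 49^2 = 2401
7^5 = 7 * 7^4 = 7 * 2401 = 16807
7^10 = (7^5)^2 = 16807^2 = 282475249
7^11 = 7 * 7^10 = 7 * 282475249 = 1977326743

Result: 1977326743
Multiplications needed: 5 (5 lines after 7^1)

7^11 = 1977326743. Using exponentiation by squaring, this requires 5 multiplications. The key idea: if the exponent is even, square the half-power; if odd, multiply by the base once.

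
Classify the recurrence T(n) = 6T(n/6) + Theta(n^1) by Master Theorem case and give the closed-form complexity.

Master Theorem for T(n) = 6T(n/6) + O(n^1):

a = 6, b = 6, c = 1
log_b(a) = log_6(6) = 1.0000

Case 2: c = 1 = log_6(6) = 1.0000
T(n) = O(n^1 log n) = O(n log n)

For T(n) = 6T(n/6) + O(n^1): log_6(6) = 1.0000. This is Case 2 of the Master Theorem (c = log_b(a), equal work at all levels), giving O(n log n).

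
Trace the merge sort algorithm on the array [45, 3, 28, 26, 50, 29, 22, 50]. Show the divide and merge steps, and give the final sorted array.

Merge sort trace:

Split: [45, 3, 28, 26, 50, 29, 22, 50] -> [45, 3, 28, 26] and [50, 29, 22, 50]
  Split: [45, 3, 28, 26] -> [45, 3] and [28, 26]
    Split: [45, 3] -> [45] and [3]
    Merge: [45] + [3] -> [3, 45]
    Split: [28, 26] -> [28] and [26]
    Merge: [28] + [26] -> [26, 28]
  Merge: [3, 45] + [26, 28] -> [3, 26, 28, 45]
  Split: [50, 29, 22, 50] -> [50, 29] and [22, 50]
    Split: [50, 29] -> [50] and [29]
    Merge: [50] + [29] -> [29, 50]
    Split: [22, 50] -> [22] and [50]
    Merge: [22] + [50] -> [22, 50]
  Merge: [29, 50] + [22, 50] -> [22, 29, 50, 50]
Merge: [3, 26, 28, 45] + [22, 29, 50, 50] -> [3, 22, 26, 28, 29, 45, 50, 50]

Final sorted array: [3, 22, 26, 28, 29, 45, 50, 50]

The merge sort proceeds by recursively splitting the array and merging sorted halves.
After all merges, the sorted array is [3, 22, 26, 28, 29, 45, 50, 50].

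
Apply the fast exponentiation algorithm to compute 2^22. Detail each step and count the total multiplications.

Computing 2^22 by squaring (build up from 2^1; each line after the first costs one multiplication):

2^1 = 2
2^2 = (2^1)^2 = 2^2 = 4
2^4 = (2^2)^2 = 4^2 = 16
2^5 = 2 * 2^4 = 2 * 16 = 32
2^10 = (2^5)^2 = 32^2 = 1024
2^11 = 2 * 2^10 = 2 * 1024 = 2048
2^22 = (2^11)^2 = 2048^2 = 4194304

Result: 4194304
Multiplications needed: 6 (6 lines after 2^1)

2^22 = 4194304. Using exponentiation by squaring, this requires 6 multiplications. The key idea: if the exponent is even, square the half-power; if odd, multiply by the base once.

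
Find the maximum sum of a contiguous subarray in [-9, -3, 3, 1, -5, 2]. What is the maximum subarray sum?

Using Kadane's algorithm on [-9, -3, 3, 1, -5, 2]:

Scanning through the array:
Position 1 (value -3): max_ending_here = -3, max_so_far = -3
Position 2 (value 3): max_ending_here = 3, max_so_far = 3
Position 3 (value 1): max_ending_here = 4, max_so_far = 4
Position 4 (value -5): max_ending_here = -1, max_so_far = 4
Position 5 (value 2): max_ending_here = 2, max_so_far = 4

Maximum subarray: [3, 1]
Maximum sum: 4

The maximum subarray is [3, 1] with sum 4. This subarray runs from index 2 to index 3.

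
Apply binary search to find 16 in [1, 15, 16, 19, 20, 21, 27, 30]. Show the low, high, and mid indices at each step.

Binary search for 16 in [1, 15, 16, 19, 20, 21, 27, 30]:

lo=0, hi=7, mid=3, arr[mid]=19 -> 19 > 16, search left half
lo=0, hi=2, mid=1, arr[mid]=15 -> 15 < 16, search right half
lo=2, hi=2, mid=2, arr[mid]=16 -> Found target at index 2!

Binary search finds 16 at index 2 after 3 comparisons. The search repeatedly halves the search space by comparing with the middle element.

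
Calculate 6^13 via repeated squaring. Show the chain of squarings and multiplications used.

Computing 6^13 by squaring (build up from 6^1; each line after the first costs one multiplication):

6^1 = 6
6^2 = (6^1)^2 = 6^2 = 36
6^3 = 6 * 6^2 = 6 * 36 = 216
6^6 = (6^3)^2 = 216^2 = 46656
6^12 = (6^6)^2 = 46656^2 = 2176782336
6^13 = 6 * 6^12 = 6 * 2176782336 = 13060694016

Result: 13060694016
Multiplications needed: 5 (5 lines after 6^1)

6^13 = 13060694016. Using exponentiation by squaring, this requires 5 multiplications. The key idea: if the exponent is even, square the half-power; if odd, multiply by the base once.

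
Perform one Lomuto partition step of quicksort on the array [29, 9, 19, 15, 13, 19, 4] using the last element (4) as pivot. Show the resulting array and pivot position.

Lomuto partition with pivot = 4:

Initial array: [29, 9, 19, 15, 13, 19, 4]

arr[0]=29 > 4: no swap
arr[1]=9 > 4: no swap
arr[2]=19 > 4: no swap
arr[3]=15 > 4: no swap
arr[4]=13 > 4: no swap
arr[5]=19 > 4: no swap

Place pivot at position 0: [4, 9, 19, 15, 13, 19, 29]
Pivot position: 0

After partitioning with pivot 4, the array becomes [4, 9, 19, 15, 13, 19, 29]. The pivot is placed at index 0. All elements to the left of the pivot are <= 4, and all elements to the right are > 4.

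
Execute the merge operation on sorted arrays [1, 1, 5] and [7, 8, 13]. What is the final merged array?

Merging process:

Compare 1 vs 7: take 1 from left. Merged: [1]
Compare 1 vs 7: take 1 from left. Merged: [1, 1]
Compare 5 vs 7: take 5 from left. Merged: [1, 1, 5]
Append remaining from right: [7, 8, 13]. Merged: [1, 1, 5, 7, 8, 13]

Final merged array: [1, 1, 5, 7, 8, 13]
Total comparisons: 3

The merged array is [1, 1, 5, 7, 8, 13], requiring 3 comparisons. The merge step runs in O(n) time where n is the total number of elements.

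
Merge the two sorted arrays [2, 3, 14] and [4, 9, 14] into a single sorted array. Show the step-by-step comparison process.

Merging process:

Compare 2 vs 4: take 2 from left. Merged: [2]
Compare 3 vs 4: take 3 from left. Merged: [2, 3]
Compare 14 vs 4: take 4 from right. Merged: [2, 3, 4]
Compare 14 vs 9: take 9 from right. Merged: [2, 3, 4, 9]
Compare 14 vs 14: take 14 from left. Merged: [2, 3, 4, 9, 14]
Append remaining from right: [14]. Merged: [2, 3, 4, 9, 14, 14]

Final merged array: [2, 3, 4, 9, 14, 14]
Total comparisons: 5

The merged array is [2, 3, 4, 9, 14, 14], requiring 5 comparisons. The merge step runs in O(n) time where n is the total number of elements.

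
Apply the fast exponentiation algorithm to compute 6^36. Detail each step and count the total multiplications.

Computing 6^36 by squaring (build up from 6^1; each line after the first costs one multiplication):

6^1 = 6
6^2 = (6^1)^2 = 6^2 = 36
6^4 = (6^2)^2 = 36^2 = 1296
6^8 = (6^4)^2 = 1296^2 = 1679616
6^9 = 6 * 6^8 = 6 * 1679616 = 10077696
6^18 = (6^9)^2 = 10077696^2 = 101559956668416
6^36 = (6^18)^2 = 101559956668416^2 = 10314424798490535546171949056

Result: 10314424798490535546171949056
Multiplications needed: 6 (6 lines after 6^1)

6^36 = 10314424798490535546171949056. Using exponentiation by squaring, this requires 6 multiplications. The key idea: if the exponent is even, square the half-power; if odd, multiply by the base once.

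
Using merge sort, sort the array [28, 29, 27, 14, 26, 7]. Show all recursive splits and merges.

Merge sort trace:

Split: [28, 29, 27, 14, 26, 7] -> [28, 29, 27] and [14, 26, 7]
  Split: [28, 29, 27] -> [28] and [29, 27]
    Split: [29, 27] -> [29] and [27]
    Merge: [29] + [27] -> [27, 29]
  Merge: [28] + [27, 29] -> [27, 28, 29]
  Split: [14, 26, 7] -> [14] and [26, 7]
    Split: [26, 7] -> [26] and [7]
    Merge: [26] + [7] -> [7, 26]
  Merge: [14] + [7, 26] -> [7, 14, 26]
Merge: [27, 28, 29] + [7, 14, 26] -> [7, 14, 26, 27, 28, 29]

Final sorted array: [7, 14, 26, 27, 28, 29]

The merge sort proceeds by recursively splitting the array and merging sorted halves.
After all merges, the sorted array is [7, 14, 26, 27, 28, 29].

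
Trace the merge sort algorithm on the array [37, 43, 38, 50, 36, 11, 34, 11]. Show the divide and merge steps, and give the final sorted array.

Merge sort trace:

Split: [37, 43, 38, 50, 36, 11, 34, 11] -> [37, 43, 38, 50] and [36, 11, 34, 11]
  Split: [37, 43, 38, 50] -> [37, 43] and [38, 50]
    Split: [37, 43] -> [37] and [43]
    Merge: [37] + [43] -> [37, 43]
    Split: [38, 50] -> [38] and [50]
    Merge: [38] + [50] -> [38, 50]
  Merge: [37, 43] + [38, 50] -> [37, 38, 43, 50]
  Split: [36, 11, 34, 11] -> [36, 11] and [34, 11]
    Split: [36, 11] -> [36] and [11]
    Merge: [36] + [11] -> [11, 36]
    Split: [34, 11] -> [34] and [11]
    Merge: [34] + [11] -> [11, 34]
  Merge: [11, 36] + [11, 34] -> [11, 11, 34, 36]
Merge: [37, 38, 43, 50] + [11, 11, 34, 36] -> [11, 11, 34, 36, 37, 38, 43, 50]

Final sorted array: [11, 11, 34, 36, 37, 38, 43, 50]

The merge sort proceeds by recursively splitting the array and merging sorted halves.
After all merges, the sorted array is [11, 11, 34, 36, 37, 38, 43, 50].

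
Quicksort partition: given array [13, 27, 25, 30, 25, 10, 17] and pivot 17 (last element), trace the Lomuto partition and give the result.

Lomuto partition with pivot = 17:

Initial array: [13, 27, 25, 30, 25, 10, 17]

arr[0]=13 <= 17: swap with position 0, array becomes [13, 27, 25, 30, 25, 10, 17]
arr[1]=27 > 17: no swap
arr[2]=25 > 17: no swap
arr[3]=30 > 17: no swap
arr[4]=25 > 17: no swap
arr[5]=10 <= 17: swap with position 1, array becomes [13, 10, 25, 30, 25, 27, 17]

Place pivot at position 2: [13, 10, 17, 30, 25, 27, 25]
Pivot position: 2

After partitioning with pivot 17, the array becomes [13, 10, 17, 30, 25, 27, 25]. The pivot is placed at index 2. All elements to the left of the pivot are <= 17, and all elements to the right are > 17.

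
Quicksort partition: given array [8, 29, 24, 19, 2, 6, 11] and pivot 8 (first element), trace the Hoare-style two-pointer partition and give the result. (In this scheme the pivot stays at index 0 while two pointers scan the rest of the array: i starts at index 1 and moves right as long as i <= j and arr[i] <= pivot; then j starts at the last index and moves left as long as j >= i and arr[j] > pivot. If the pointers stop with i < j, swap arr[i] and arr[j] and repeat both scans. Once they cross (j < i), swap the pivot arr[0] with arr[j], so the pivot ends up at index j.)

Hoare-style two-pointer partition with pivot = 8:

Initial array: [8, 29, 24, 19, 2, 6, 11]

Pointers start at i = 1, j = 6.
i stops at index 1 (arr[1]=29 > 8), j stops at index 5 (arr[5]=6 <= 8): swap arr[1] and arr[5], array becomes [8, 6, 24, 19, 2, 29, 11]
i stops at index 2 (arr[2]=24 > 8), j stops at index 4 (arr[4]=2 <= 8): swap arr[2] and arr[4], array becomes [8, 6, 2, 19, 24, 29, 11]
i ends at 3, j ends at 2: the pointers have crossed (j < i), so scanning stops.

Swap pivot arr[0] with arr[2] to place pivot at position 2: [2, 6, 8, 19, 24, 29, 11]
Pivot position: 2

After partitioning with pivot 8, the array becomes [2, 6, 8, 19, 24, 29, 11]. The pivot is placed at index 2. All elements to the left of the pivot are <= 8, and all elements to the right are > 8.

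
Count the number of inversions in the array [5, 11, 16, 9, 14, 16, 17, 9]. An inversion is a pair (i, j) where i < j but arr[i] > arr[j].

Finding inversions in [5, 11, 16, 9, 14, 16, 17, 9]:

(1, 3): arr[1]=11 > arr[3]=9
(1, 7): arr[1]=11 > arr[7]=9
(2, 3): arr[2]=16 > arr[3]=9
(2, 4): arr[2]=16 > arr[4]=14
(2, 7): arr[2]=16 > arr[7]=9
(4, 7): arr[4]=14 > arr[7]=9
(5, 7): arr[5]=16 > arr[7]=9
(6, 7): arr[6]=17 > arr[7]=9

Total inversions: 8

The array has 8 inversion(s): (1,3), (1,7), (2,3), (2,4), (2,7), (4,7), (5,7), (6,7). Each pair (i,j) satisfies i < j and arr[i] > arr[j].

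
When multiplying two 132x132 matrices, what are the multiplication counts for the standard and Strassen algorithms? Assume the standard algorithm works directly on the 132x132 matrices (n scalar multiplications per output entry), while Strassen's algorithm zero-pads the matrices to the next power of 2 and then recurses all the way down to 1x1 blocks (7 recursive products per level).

Matrix multiplication for 132x132 matrices:

Strassen's algorithm requires power-of-2 dimensions. Pad 132x132 to 256x256 (next power of 2).

Standard algorithm: 132^3 = 2299968 multiplications
Strassen's algorithm: 7^(log2(256)) = 7^8 = 5764801 multiplications
Difference: 2299968 - 5764801 = -3464833 (Strassen uses MORE here due to padding overhead — for small or just-over-power-of-2 n, padding can outweigh the per-level savings)

Standard: 2299968 multiplications (132^3). Strassen: 5764801 multiplications (7^8, after padding to 256x256). Strassen reduces 8 recursive multiplications to 7 at each level.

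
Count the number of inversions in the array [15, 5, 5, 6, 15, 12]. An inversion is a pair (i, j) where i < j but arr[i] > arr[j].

Finding inversions in [15, 5, 5, 6, 15, 12]:

(0, 1): arr[0]=15 > arr[1]=5
(0, 2): arr[0]=15 > arr[2]=5
(0, 3): arr[0]=15 > arr[3]=6
(0, 5): arr[0]=15 > arr[5]=12
(4, 5): arr[4]=15 > arr[5]=12

Total inversions: 5

The array has 5 inversion(s): (0,1), (0,2), (0,3), (0,5), (4,5). Each pair (i,j) satisfies i < j and arr[i] > arr[j].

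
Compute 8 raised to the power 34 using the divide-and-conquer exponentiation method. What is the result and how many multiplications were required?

Computing 8^34 by squaring (build up from 8^1; each line after the first costs one multiplication):

8^1 = 8
8^2 = (8^1)^2 = 8^2 = 64
8^4 = (8^2)^2 = 64^2 = 4096
8^8 = (8^4)^2 = 4096^2 = 16777216
8^16 = (8^8)^2 = 16777216^2 = 281474976710656
8^17 = 8 * 8^16 = 8 * 281474976710656 = 2251799813685248
8^34 = (8^17)^2 = 2251799813685248^2 = 5070602400912917605986812821504

Result: 5070602400912917605986812821504
Multiplications needed: 6 (6 lines after 8^1)

8^34 = 5070602400912917605986812821504. Using exponentiation by squaring, this requires 6 multiplications. The key idea: if the exponent is even, square the half-power; if odd, multiply by the base once.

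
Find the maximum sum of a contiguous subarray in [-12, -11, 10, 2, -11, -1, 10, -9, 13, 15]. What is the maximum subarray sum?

Using Kadane's algorithm on [-12, -11, 10, 2, -11, -1, 10, -9, 13, 15]:

Scanning through the array:
Position 1 (value -11): max_ending_here = -11, max_so_far = -11
Position 2 (value 10): max_ending_here = 10, max_so_far = 10
Position 3 (value 2): max_ending_here = 12, max_so_far = 12
Position 4 (value -11): max_ending_here = 1, max_so_far = 12
Position 5 (value -1): max_ending_here = 0, max_so_far = 12
Position 6 (value 10): max_ending_here = 10, max_so_far = 12
Position 7 (value -9): max_ending_here = 1, max_so_far = 12
Position 8 (value 13): max_ending_here = 14, max_so_far = 14
Position 9 (value 15): max_ending_here = 29, max_so_far = 29

Maximum subarray: [10, 2, -11, -1, 10, -9, 13, 15]
Maximum sum: 29

The maximum subarray is [10, 2, -11, -1, 10, -9, 13, 15] with sum 29. This subarray runs from index 2 to index 9.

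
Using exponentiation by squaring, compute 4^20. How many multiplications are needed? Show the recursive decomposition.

Computing 4^20 by squaring (build up from 4^1; each line after the first costs one multiplication):

4^1 = 4
4^2 = (4^1)^2 = 4^2 = 16
4^4 = (4^2)^2 = 16^2 = 256
4^5 = 4 * 4^4 = 4 * 256 = 1024
4^10 = (4^5)^2 = 1024^2 = 1048576
4^20 = (4^10)^2 = 1048576^2 = 1099511627776

Result: 1099511627776
Multiplications needed: 5 (5 lines after 4^1)

4^20 = 1099511627776. Using exponentiation by squaring, this requires 5 multiplications. The key idea: if the exponent is even, square the half-power; if odd, multiply by the base once.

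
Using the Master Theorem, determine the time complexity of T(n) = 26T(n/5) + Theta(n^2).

Master Theorem for T(n) = 26T(n/5) + O(n^2):

a = 26, b = 5, c = 2
log_b(a) = log_5(26) = 2.0244

Case 1: c = 2 < log_5(26) = 2.0244
T(n) = O(n^(log_5 26))

For T(n) = 26T(n/5) + O(n^2): log_5(26) = 2.0244. This is Case 1 of the Master Theorem (c < log_b(a), work dominated by leaves), giving O(n^(log_5 26)).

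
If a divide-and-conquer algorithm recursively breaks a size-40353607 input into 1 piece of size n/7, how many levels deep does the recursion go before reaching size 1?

For divide and conquer with division factor 7:

Problem sizes at each level:
Level 0: 40353607
Level 1: 5764801
Level 2: 823543
Level 3: 117649
Level 4: 16807
Level 5: 2401
Level 6: 343
Level 7: 49
Level 8: 7
Level 9: 1

The root is level 0 and the size-1 base case is level 9 (the tree spans levels 0 through 9, i.e. 10 levels counting the root), so the depth is the number of divisions: log_7(40353607) = 9

The recursion tree depth is log_7(40353607) = 9. At each level, the problem size is divided by 7, so it takes 9 divisions to reduce to a base case of size 1. The algorithm makes 1 recursive call at each level.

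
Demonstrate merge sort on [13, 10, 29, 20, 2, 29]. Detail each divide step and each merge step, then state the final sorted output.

Merge sort trace:

Split: [13, 10, 29, 20, 2, 29] -> [13, 10, 29] and [20, 2, 29]
  Split: [13, 10, 29] -> [13] and [10, 29]
    Split: [10, 29] -> [10] and [29]
    Merge: [10] + [29] -> [10, 29]
  Merge: [13] + [10, 29] -> [10, 13, 29]
  Split: [20, 2, 29] -> [20] and [2, 29]
    Split: [2, 29] -> [2] and [29]
    Merge: [2] + [29] -> [2, 29]
  Merge: [20] + [2, 29] -> [2, 20, 29]
Merge: [10, 13, 29] + [2, 20, 29] -> [2, 10, 13, 20, 29, 29]

Final sorted array: [2, 10, 13, 20, 29, 29]

The merge sort proceeds by recursively splitting the array and merging sorted halves.
After all merges, the sorted array is [2, 10, 13, 20, 29, 29].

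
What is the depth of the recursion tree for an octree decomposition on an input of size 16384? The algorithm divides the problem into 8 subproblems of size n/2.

For divide and conquer with division factor 2:

Problem sizes at each level:
Level 0: 16384
Level 1: 8192
Level 2: 4096
Level 3: 2048
Level 4: 1024
Level 5: 512
Level 6: 256
Level 7: 128
Level 8: 64
Level 9: 32
Level 10: 16
Level 11: 8
Level 12: 4
Level 13: 2
Level 14: 1

The root is level 0 and the size-1 base case is level 14 (the tree spans levels 0 through 14, i.e. 15 levels counting the root), so the depth is the number of divisions: log_2(16384) = 14

The recursion tree depth is log_2(16384) = 14. At each level, the problem size is divided by 2, so it takes 14 divisions to reduce to a base case of size 1. The algorithm makes 8 recursive calls at each level.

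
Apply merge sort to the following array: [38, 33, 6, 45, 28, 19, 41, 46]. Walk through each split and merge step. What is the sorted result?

Merge sort trace:

Split: [38, 33, 6, 45, 28, 19, 41, 46] -> [38, 33, 6, 45] and [28, 19, 41, 46]
  Split: [38, 33, 6, 45] -> [38, 33] and [6, 45]
    Split: [38, 33] -> [38] and [33]
    Merge: [38] + [33] -> [33, 38]
    Split: [6, 45] -> [6] and [45]
    Merge: [6] + [45] -> [6, 45]
  Merge: [33, 38] + [6, 45] -> [6, 33, 38, 45]
  Split: [28, 19, 41, 46] -> [28, 19] and [41, 46]
    Split: [28, 19] -> [28] and [19]
    Merge: [28] + [19] -> [19, 28]
    Split: [41, 46] -> [41] and [46]
    Merge: [41] + [46] -> [41, 46]
  Merge: [19, 28] + [41, 46] -> [19, 28, 41, 46]
Merge: [6, 33, 38, 45] + [19, 28, 41, 46] -> [6, 19, 28, 33, 38, 41, 45, 46]

Final sorted array: [6, 19, 28, 33, 38, 41, 45, 46]

The merge sort proceeds by recursively splitting the array and merging sorted halves.
After all merges, the sorted array is [6, 19, 28, 33, 38, 41, 45, 46].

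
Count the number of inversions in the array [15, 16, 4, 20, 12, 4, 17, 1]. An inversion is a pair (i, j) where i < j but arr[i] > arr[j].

Finding inversions in [15, 16, 4, 20, 12, 4, 17, 1]:

(0, 2): arr[0]=15 > arr[2]=4
(0, 4): arr[0]=15 > arr[4]=12
(0, 5): arr[0]=15 > arr[5]=4
(0, 7): arr[0]=15 > arr[7]=1
(1, 2): arr[1]=16 > arr[2]=4
(1, 4): arr[1]=16 > arr[4]=12
(1, 5): arr[1]=16 > arr[5]=4
(1, 7): arr[1]=16 > arr[7]=1
(2, 7): arr[2]=4 > arr[7]=1
(3, 4): arr[3]=20 > arr[4]=12
(3, 5): arr[3]=20 > arr[5]=4
(3, 6): arr[3]=20 > arr[6]=17
(3, 7): arr[3]=20 > arr[7]=1
(4, 5): arr[4]=12 > arr[5]=4
(4, 7): arr[4]=12 > arr[7]=1
(5, 7): arr[5]=4 > arr[7]=1
(6, 7): arr[6]=17 > arr[7]=1

Total inversions: 17

The array has 17 inversion(s): (0,2), (0,4), (0,5), (0,7), (1,2), (1,4), (1,5), (1,7), (2,7), (3,4), (3,5), (3,6), (3,7), (4,5), (4,7), (5,7), (6,7). Each pair (i,j) satisfies i < j and arr[i] > arr[j].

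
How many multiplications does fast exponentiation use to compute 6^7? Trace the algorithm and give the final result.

Computing 6^7 by squaring (build up from 6^1; each line after the first costs one multiplication):

6^1 = 6
6^2 = (6^1)^2 = 6^2 = 36
6^3 = 6 * 6^2 = 6 * 36 = 216
6^6 = (6^3)^2 = 216^2 = 46656
6^7 = 6 * 6^6 = 6 * 46656 = 279936

Result: 279936
Multiplications needed: 4 (4 lines after 6^1)

6^7 = 279936. Using exponentiation by squaring, this requires 4 multiplications. The key idea: if the exponent is even, square the half-power; if odd, multiply by the base once.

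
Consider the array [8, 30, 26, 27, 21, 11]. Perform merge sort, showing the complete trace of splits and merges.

Merge sort trace:

Split: [8, 30, 26, 27, 21, 11] -> [8, 30, 26] and [27, 21, 11]
  Split: [8, 30, 26] -> [8] and [30, 26]
    Split: [30, 26] -> [30] and [26]
    Merge: [30] + [26] -> [26, 30]
  Merge: [8] + [26, 30] -> [8, 26, 30]
  Split: [27, 21, 11] -> [27] and [21, 11]
    Split: [21, 11] -> [21] and [11]
    Merge: [21] + [11] -> [11, 21]
  Merge: [27] + [11, 21] -> [11, 21, 27]
Merge: [8, 26, 30] + [11, 21, 27] -> [8, 11, 21, 26, 27, 30]

Final sorted array: [8, 11, 21, 26, 27, 30]

The merge sort proceeds by recursively splitting the array and merging sorted halves.
After all merges, the sorted array is [8, 11, 21, 26, 27, 30].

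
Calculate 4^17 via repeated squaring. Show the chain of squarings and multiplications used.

Computing 4^17 by squaring (build up from 4^1; each line after the first costs one multiplication):

4^1 = 4
4^2 = (4^1)^2 = 4^2 = 16
4^4 = (4^2)^2 = 16^2 = 256
4^8 = (4^4)^2 = 256^2 = 65536
4^16 = (4^8)^2 = 65536^2 = 4294967296
4^17 = 4 * 4^16 = 4 * 4294967296 = 17179869184

Result: 17179869184
Multiplications needed: 5 (5 lines after 4^1)

4^17 = 17179869184. Using exponentiation by squaring, this requires 5 multiplications. The key idea: if the exponent is even, square the half-power; if odd, multiply by the base once.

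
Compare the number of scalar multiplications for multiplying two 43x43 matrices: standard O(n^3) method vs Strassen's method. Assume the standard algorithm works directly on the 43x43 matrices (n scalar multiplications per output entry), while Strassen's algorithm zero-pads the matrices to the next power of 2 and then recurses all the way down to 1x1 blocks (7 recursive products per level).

Matrix multiplication for 43x43 matrices:

Strassen's algorithm requires power-of-2 dimensions. Pad 43x43 to 64x64 (next power of 2).

Standard algorithm: 43^3 = 79507 multiplications
Strassen's algorithm: 7^(log2(64)) = 7^6 = 117649 multiplications
Difference: 79507 - 117649 = -38142 (Strassen uses MORE here due to padding overhead — for small or just-over-power-of-2 n, padding can outweigh the per-level savings)

Standard: 79507 multiplications (43^3). Strassen: 117649 multiplications (7^6, after padding to 64x64). Strassen reduces 8 recursive multiplications to 7 at each level.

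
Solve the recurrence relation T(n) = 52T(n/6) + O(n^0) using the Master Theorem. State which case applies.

Master Theorem for T(n) = 52T(n/6) + O(n^0):

a = 52, b = 6, c = 0
log_b(a) = log_6(52) = 2.2052

Case 1: c = 0 < log_6(52) = 2.2052
T(n) = O(n^(log_6 52))

For T(n) = 52T(n/6) + O(n^0): log_6(52) = 2.2052. This is Case 1 of the Master Theorem (c < log_b(a), work dominated by leaves), giving O(n^(log_6 52)).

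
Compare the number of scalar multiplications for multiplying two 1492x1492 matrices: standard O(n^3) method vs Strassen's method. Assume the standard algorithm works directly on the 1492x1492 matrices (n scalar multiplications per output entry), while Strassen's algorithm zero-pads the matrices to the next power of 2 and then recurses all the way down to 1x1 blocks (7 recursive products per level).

Matrix multiplication for 1492x1492 matrices:

Strassen's algorithm requires power-of-2 dimensions. Pad 1492x1492 to 2048x2048 (next power of 2).

Standard algorithm: 1492^3 = 3321287488 multiplications
Strassen's algorithm: 7^(log2(2048)) = 7^11 = 1977326743 multiplications
Savings: 3321287488 - 1977326743 = 1343960745 multiplications

Standard: 3321287488 multiplications (1492^3). Strassen: 1977326743 multiplications (7^11, after padding to 2048x2048). Strassen reduces 8 recursive multiplications to 7 at each level.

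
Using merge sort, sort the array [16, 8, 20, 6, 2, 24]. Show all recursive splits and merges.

Merge sort trace:

Split: [16, 8, 20, 6, 2, 24] -> [16, 8, 20] and [6, 2, 24]
  Split: [16, 8, 20] -> [16] and [8, 20]
    Split: [8, 20] -> [8] and [20]
    Merge: [8] + [20] -> [8, 20]
  Merge: [16] + [8, 20] -> [8, 16, 20]
  Split: [6, 2, 24] -> [6] and [2, 24]
    Split: [2, 24] -> [2] and [24]
    Merge: [2] + [24] -> [2, 24]
  Merge: [6] + [2, 24] -> [2, 6, 24]
Merge: [8, 16, 20] + [2, 6, 24] -> [2, 6, 8, 16, 20, 24]

Final sorted array: [2, 6, 8, 16, 20, 24]

The merge sort proceeds by recursively splitting the array and merging sorted halves.
After all merges, the sorted array is [2, 6, 8, 16, 20, 24].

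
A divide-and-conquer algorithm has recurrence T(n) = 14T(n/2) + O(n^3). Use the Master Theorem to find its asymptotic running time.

Master Theorem for T(n) = 14T(n/2) + O(n^3):

a = 14, b = 2, c = 3
log_b(a) = log_2(14) = 3.8074

Case 1: c = 3 < log_2(14) = 3.8074
T(n) = O(n^(log_2 14))

For T(n) = 14T(n/2) + O(n^3): log_2(14) = 3.8074. This is Case 1 of the Master Theorem (c < log_b(a), work dominated by leaves), giving O(n^(log_2 14)).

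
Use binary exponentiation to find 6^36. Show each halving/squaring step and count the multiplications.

Computing 6^36 by squaring (build up from 6^1; each line after the first costs one multiplication):

6^1 = 6
6^2 = (6^1)^2 = 6^2 = 36
6^4 = (6^2)^2 = 36^2 = 1296
6^8 = (6^4)^2 = 1296^2 = 1679616
6^9 = 6 * 6^8 = 6 * 1679616 = 10077696
6^18 = (6^9)^2 = 10077696^2 = 101559956668416
6^36 = (6^18)^2 = 101559956668416^2 = 10314424798490535546171949056

Result: 10314424798490535546171949056
Multiplications needed: 6 (6 lines after 6^1)

6^36 = 10314424798490535546171949056. Using exponentiation by squaring, this requires 6 multiplications. The key idea: if the exponent is even, square the half-power; if odd, multiply by the base once.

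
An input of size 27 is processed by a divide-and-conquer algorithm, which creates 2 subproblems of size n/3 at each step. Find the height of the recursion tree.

For divide and conquer with division factor 3:

Problem sizes at each level:
Level 0: 27
Level 1: 9
Level 2: 3
Level 3: 1

The root is level 0 and the size-1 base case is level 3 (the tree spans levels 0 through 3, i.e. 4 levels counting the root), so the depth is the number of divisions: log_3(27) = 3

The recursion tree depth is log_3(27) = 3. At each level, the problem size is divided by 3, so it takes 3 divisions to reduce to a base case of size 1. The algorithm makes 2 recursive calls at each level.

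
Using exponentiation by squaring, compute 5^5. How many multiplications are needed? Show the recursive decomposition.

Computing 5^5 by squaring (build up from 5^1; each line after the first costs one multiplication):

5^1 = 5
5^2 = (5^1)^2 = 5^2 = 25
5^4 = (5^2)^2 = 25^2 = 625
5^5 = 5 * 5^4 = 5 * 625 = 3125

Result: 3125
Multiplications needed: 3 (3 lines after 5^1)

5^5 = 3125. Using exponentiation by squaring, this requires 3 multiplications. The key idea: if the exponent is even, square the half-power; if odd, multiply by the base once.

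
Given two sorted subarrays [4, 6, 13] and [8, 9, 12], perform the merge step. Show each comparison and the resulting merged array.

Merging process:

Compare 4 vs 8: take 4 from left. Merged: [4]
Compare 6 vs 8: take 6 from left. Merged: [4, 6]
Compare 13 vs 8: take 8 from right. Merged: [4, 6, 8]
Compare 13 vs 9: take 9 from right. Merged: [4, 6, 8, 9]
Compare 13 vs 12: take 12 from right. Merged: [4, 6, 8, 9, 12]
Append remaining from left: [13]. Merged: [4, 6, 8, 9, 12, 13]

Final merged array: [4, 6, 8, 9, 12, 13]
Total comparisons: 5

The merged array is [4, 6, 8, 9, 12, 13], requiring 5 comparisons. The merge step runs in O(n) time where n is the total number of elements.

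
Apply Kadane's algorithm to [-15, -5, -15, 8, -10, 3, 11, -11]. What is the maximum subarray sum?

Using Kadane's algorithm on [-15, -5, -15, 8, -10, 3, 11, -11]:

Scanning through the array:
Position 1 (value -5): max_ending_here = -5, max_so_far = -5
Position 2 (value -15): max_ending_here = -15, max_so_far = -5
Position 3 (value 8): max_ending_here = 8, max_so_far = 8
Position 4 (value -10): max_ending_here = -2, max_so_far = 8
Position 5 (value 3): max_ending_here = 3, max_so_far = 8
Position 6 (value 11): max_ending_here = 14, max_so_far = 14
Position 7 (value -11): max_ending_here = 3, max_so_far = 14

Maximum subarray: [3, 11]
Maximum sum: 14

The maximum subarray is [3, 11] with sum 14. This subarray runs from index 5 to index 6.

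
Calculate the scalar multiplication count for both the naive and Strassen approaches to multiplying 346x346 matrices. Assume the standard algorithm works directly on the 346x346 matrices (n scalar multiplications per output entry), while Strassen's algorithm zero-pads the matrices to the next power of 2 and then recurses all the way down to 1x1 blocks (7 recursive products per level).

Matrix multiplication for 346x346 matrices:

Strassen's algorithm requires power-of-2 dimensions. Pad 346x346 to 512x512 (next power of 2).

Standard algorithm: 346^3 = 41421736 multiplications
Strassen's algorithm: 7^(log2(512)) = 7^9 = 40353607 multiplications
Savings: 41421736 - 40353607 = 1068129 multiplications

Standard: 41421736 multiplications (346^3). Strassen: 40353607 multiplications (7^9, after padding to 512x512). Strassen reduces 8 recursive multiplications to 7 at each level.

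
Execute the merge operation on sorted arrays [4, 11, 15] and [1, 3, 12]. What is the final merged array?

Merging process:

Compare 4 vs 1: take 1 from right. Merged: [1]
Compare 4 vs 3: take 3 from right. Merged: [1, 3]
Compare 4 vs 12: take 4 from left. Merged: [1, 3, 4]
Compare 11 vs 12: take 11 from left. Merged: [1, 3, 4, 11]
Compare 15 vs 12: take 12 from right. Merged: [1, 3, 4, 11, 12]
Append remaining from left: [15]. Merged: [1, 3, 4, 11, 12, 15]

Final merged array: [1, 3, 4, 11, 12, 15]
Total comparisons: 5

The merged array is [1, 3, 4, 11, 12, 15], requiring 5 comparisons. The merge step runs in O(n) time where n is the total number of elements.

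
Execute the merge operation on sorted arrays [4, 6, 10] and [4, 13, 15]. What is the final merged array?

Merging process:

Compare 4 vs 4: take 4 from left. Merged: [4]
Compare 6 vs 4: take 4 from right. Merged: [4, 4]
Compare 6 vs 13: take 6 from left. Merged: [4, 4, 6]
Compare 10 vs 13: take 10 from left. Merged: [4, 4, 6, 10]
Append remaining from right: [13, 15]. Merged: [4, 4, 6, 10, 13, 15]

Final merged array: [4, 4, 6, 10, 13, 15]
Total comparisons: 4

The merged array is [4, 4, 6, 10, 13, 15], requiring 4 comparisons. The merge step runs in O(n) time where n is the total number of elements.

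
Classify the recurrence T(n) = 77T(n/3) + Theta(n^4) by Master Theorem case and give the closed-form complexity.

Master Theorem for T(n) = 77T(n/3) + O(n^4):

a = 77, b = 3, c = 4
log_b(a) = log_3(77) = 3.9539

Case 3: c = 4 > log_3(77) = 3.9539
T(n) = O(n^4) = O(n^4)

For T(n) = 77T(n/3) + O(n^4): log_3(77) = 3.9539. This is Case 3 of the Master Theorem (c > log_b(a), work dominated by root), giving O(n^4).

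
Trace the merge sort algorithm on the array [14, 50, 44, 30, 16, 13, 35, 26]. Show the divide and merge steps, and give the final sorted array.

Merge sort trace:

Split: [14, 50, 44, 30, 16, 13, 35, 26] -> [14, 50, 44, 30] and [16, 13, 35, 26]
  Split: [14, 50, 44, 30] -> [14, 50] and [44, 30]
    Split: [14, 50] -> [14] and [50]
    Merge: [14] + [50] -> [14, 50]
    Split: [44, 30] -> [44] and [30]
    Merge: [44] + [30] -> [30, 44]
  Merge: [14, 50] + [30, 44] -> [14, 30, 44, 50]
  Split: [16, 13, 35, 26] -> [16, 13] and [35, 26]
    Split: [16, 13] -> [16] and [13]
    Merge: [16] + [13] -> [13, 16]
    Split: [35, 26] -> [35] and [26]
    Merge: [35] + [26] -> [26, 35]
  Merge: [13, 16] + [26, 35] -> [13, 16, 26, 35]
Merge: [14, 30, 44, 50] + [13, 16, 26, 35] -> [13, 14, 16, 26, 30, 35, 44, 50]

Final sorted array: [13, 14, 16, 26, 30, 35, 44, 50]

The merge sort proceeds by recursively splitting the array and merging sorted halves.
After all merges, the sorted array is [13, 14, 16, 26, 30, 35, 44, 50].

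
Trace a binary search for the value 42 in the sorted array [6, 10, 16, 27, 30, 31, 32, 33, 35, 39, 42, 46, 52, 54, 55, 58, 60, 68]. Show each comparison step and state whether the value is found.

Binary search for 42 in [6, 10, 16, 27, 30, 31, 32, 33, 35, 39, 42, 46, 52, 54, 55, 58, 60, 68]:

lo=0, hi=17, mid=8, arr[mid]=35 -> 35 < 42, search right half
lo=9, hi=17, mid=13, arr[mid]=54 -> 54 > 42, search left half
lo=9, hi=12, mid=10, arr[mid]=42 -> Found target at index 10!

Binary search finds 42 at index 10 after 3 comparisons. The search repeatedly halves the search space by comparing with the middle element.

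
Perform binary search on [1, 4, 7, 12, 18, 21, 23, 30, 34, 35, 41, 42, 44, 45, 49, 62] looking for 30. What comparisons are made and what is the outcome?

Binary search for 30 in [1, 4, 7, 12, 18, 21, 23, 30, 34, 35, 41, 42, 44, 45, 49, 62]:

lo=0, hi=15, mid=7, arr[mid]=30 -> Found target at index 7!

Binary search finds 30 at index 7 after 1 comparisons. The search repeatedly halves the search space by comparing with the middle element.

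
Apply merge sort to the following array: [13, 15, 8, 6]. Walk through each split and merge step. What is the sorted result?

Merge sort trace:

Split: [13, 15, 8, 6] -> [13, 15] and [8, 6]
  Split: [13, 15] -> [13] and [15]
  Merge: [13] + [15] -> [13, 15]
  Split: [8, 6] -> [8] and [6]
  Merge: [8] + [6] -> [6, 8]
Merge: [13, 15] + [6, 8] -> [6, 8, 13, 15]

Final sorted array: [6, 8, 13, 15]

The merge sort proceeds by recursively splitting the array and merging sorted halves.
After all merges, the sorted array is [6, 8, 13, 15].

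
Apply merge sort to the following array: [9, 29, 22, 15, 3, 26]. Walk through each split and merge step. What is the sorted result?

Merge sort trace:

Split: [9, 29, 22, 15, 3, 26] -> [9, 29, 22] and [15, 3, 26]
  Split: [9, 29, 22] -> [9] and [29, 22]
    Split: [29, 22] -> [29] and [22]
    Merge: [29] + [22] -> [22, 29]
  Merge: [9] + [22, 29] -> [9, 22, 29]
  Split: [15, 3, 26] -> [15] and [3, 26]
    Split: [3, 26] -> [3] and [26]
    Merge: [3] + [26] -> [3, 26]
  Merge: [15] + [3, 26] -> [3, 15, 26]
Merge: [9, 22, 29] + [3, 15, 26] -> [3, 9, 15, 22, 26, 29]

Final sorted array: [3, 9, 15, 22, 26, 29]

The merge sort proceeds by recursively splitting the array and merging sorted halves.
After all merges, the sorted array is [3, 9, 15, 22, 26, 29].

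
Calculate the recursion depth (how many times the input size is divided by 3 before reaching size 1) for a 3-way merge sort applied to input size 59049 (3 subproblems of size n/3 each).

For divide and conquer with division factor 3:

Problem sizes at each level:
Level 0: 59049
Level 1: 19683
Level 2: 6561
Level 3: 2187
Level 4: 729
Level 5: 243
Level 6: 81
Level 7: 27
Level 8: 9
Level 9: 3
Level 10: 1

The root is level 0 and the size-1 base case is level 10 (the tree spans levels 0 through 10, i.e. 11 levels counting the root), so the depth is the number of divisions: log_3(59049) = 10

The recursion tree depth is log_3(59049) = 10. At each level, the problem size is divided by 3, so it takes 10 divisions to reduce to a base case of size 1. The algorithm makes 3 recursive calls at each level.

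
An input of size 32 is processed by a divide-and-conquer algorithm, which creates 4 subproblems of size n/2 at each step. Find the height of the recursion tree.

For divide and conquer with division factor 2:

Problem sizes at each level:
Level 0: 32
Level 1: 16
Level 2: 8
Level 3: 4
Level 4: 2
Level 5: 1

The root is level 0 and the size-1 base case is level 5 (the tree spans levels 0 through 5, i.e. 6 levels counting the root), so the depth is the number of divisions: log_2(32) = 5

The recursion tree depth is log_2(32) = 5. At each level, the problem size is divided by 2, so it takes 5 divisions to reduce to a base case of size 1. The algorithm makes 4 recursive calls at each level.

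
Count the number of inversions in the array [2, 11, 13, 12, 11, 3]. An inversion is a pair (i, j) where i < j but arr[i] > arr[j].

Finding inversions in [2, 11, 13, 12, 11, 3]:

(1, 5): arr[1]=11 > arr[5]=3
(2, 3): arr[2]=13 > arr[3]=12
(2, 4): arr[2]=13 > arr[4]=11
(2, 5): arr[2]=13 > arr[5]=3
(3, 4): arr[3]=12 > arr[4]=11
(3, 5): arr[3]=12 > arr[5]=3
(4, 5): arr[4]=11 > arr[5]=3

Total inversions: 7

The array has 7 inversion(s): (1,5), (2,3), (2,4), (2,5), (3,4), (3,5), (4,5). Each pair (i,j) satisfies i < j and arr[i] > arr[j].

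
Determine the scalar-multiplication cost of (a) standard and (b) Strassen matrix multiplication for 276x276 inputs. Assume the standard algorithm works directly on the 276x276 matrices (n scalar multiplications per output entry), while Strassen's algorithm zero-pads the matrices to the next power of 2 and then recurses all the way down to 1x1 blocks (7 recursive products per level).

Matrix multiplication for 276x276 matrices:

Strassen's algorithm requires power-of-2 dimensions. Pad 276x276 to 512x512 (next power of 2).

Standard algorithm: 276^3 = 21024576 multiplications
Strassen's algorithm: 7^(log2(512)) = 7^9 = 40353607 multiplications
Difference: 21024576 - 40353607 = -19329031 (Strassen uses MORE here due to padding overhead — for small or just-over-power-of-2 n, padding can outweigh the per-level savings)

Standard: 21024576 multiplications (276^3). Strassen: 40353607 multiplications (7^9, after padding to 512x512). Strassen reduces 8 recursive multiplications to 7 at each level.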